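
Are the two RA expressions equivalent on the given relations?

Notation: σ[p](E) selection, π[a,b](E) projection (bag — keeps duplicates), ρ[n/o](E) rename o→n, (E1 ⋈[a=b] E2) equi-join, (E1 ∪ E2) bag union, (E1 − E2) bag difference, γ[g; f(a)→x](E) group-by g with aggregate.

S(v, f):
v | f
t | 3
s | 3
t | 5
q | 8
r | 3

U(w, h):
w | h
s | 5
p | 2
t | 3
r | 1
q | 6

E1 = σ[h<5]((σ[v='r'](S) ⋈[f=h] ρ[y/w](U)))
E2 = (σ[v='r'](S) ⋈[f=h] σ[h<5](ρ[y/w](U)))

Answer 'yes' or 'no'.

E1 per-node cardinality:
  S → 5
  σ[v='r'](S) → 1
  U → 5
  ρ[y/w](U) → 5
  (σ[v='r'](S) ⋈[f=h] ρ[y/w](U)) → 1
  σ[h<5]((σ[v='r'](S) ⋈[f=h] ρ[y/w](U))) → 1
E2 per-node cardinality:
  S → 5
  σ[v='r'](S) → 1
  U → 5
  ρ[y/w](U) → 5
  σ[h<5](ρ[y/w](U)) → 3
  (σ[v='r'](S) ⋈[f=h] σ[h<5](ρ[y/w](U))) → 1

E1 and E2 produce the same multiset:
v | f | y | h
r | 3 | t | 3

yes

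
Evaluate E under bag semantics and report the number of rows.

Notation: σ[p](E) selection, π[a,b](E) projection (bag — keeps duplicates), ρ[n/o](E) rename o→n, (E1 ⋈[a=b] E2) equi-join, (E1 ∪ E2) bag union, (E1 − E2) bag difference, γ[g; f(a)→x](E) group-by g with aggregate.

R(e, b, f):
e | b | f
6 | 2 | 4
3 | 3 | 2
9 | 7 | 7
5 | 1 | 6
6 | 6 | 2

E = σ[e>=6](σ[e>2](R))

Per-node cardinality:
  R → 5
  σ[e>2](R) → 5
  σ[e>=6](σ[e>2](R)) → 3

|E| = 3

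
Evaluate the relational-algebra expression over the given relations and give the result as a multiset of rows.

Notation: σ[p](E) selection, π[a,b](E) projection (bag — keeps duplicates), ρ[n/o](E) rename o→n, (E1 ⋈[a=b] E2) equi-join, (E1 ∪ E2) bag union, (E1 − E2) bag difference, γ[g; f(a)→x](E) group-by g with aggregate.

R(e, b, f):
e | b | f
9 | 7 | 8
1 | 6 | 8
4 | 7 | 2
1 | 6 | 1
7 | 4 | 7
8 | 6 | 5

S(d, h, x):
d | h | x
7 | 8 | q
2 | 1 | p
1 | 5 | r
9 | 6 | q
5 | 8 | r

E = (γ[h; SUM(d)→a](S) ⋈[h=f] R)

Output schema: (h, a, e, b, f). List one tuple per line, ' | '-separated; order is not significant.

Stepwise |·|:
  S → 5
  γ[h; SUM(d)→a](S) → 4
  R → 6
  (γ[h; SUM(d)→a](S) ⋈[h=f] R) → 4

== RESULT ==
h | a | e | b | f
1 | 2 | 1 | 6 | 1
5 | 1 | 8 | 6 | 5
8 | 12 | 1 | 6 | 8
8 | 12 | 9 | 7 | 8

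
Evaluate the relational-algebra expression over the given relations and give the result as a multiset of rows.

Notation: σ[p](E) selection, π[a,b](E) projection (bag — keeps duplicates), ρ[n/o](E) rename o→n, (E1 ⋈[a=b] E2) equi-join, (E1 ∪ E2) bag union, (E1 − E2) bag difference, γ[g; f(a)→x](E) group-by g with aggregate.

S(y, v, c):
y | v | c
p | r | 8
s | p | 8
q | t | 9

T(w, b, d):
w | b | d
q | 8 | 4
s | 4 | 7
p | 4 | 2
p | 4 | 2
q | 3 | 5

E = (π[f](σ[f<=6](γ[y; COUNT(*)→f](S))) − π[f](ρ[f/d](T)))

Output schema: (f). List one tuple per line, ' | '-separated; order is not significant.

Row counts bottom-up:
  S → 3
  γ[y; COUNT(*)→f](S) → 3
  σ[f<=6](γ[y; COUNT(*)→f](S)) → 3
  π[f](σ[f<=6](γ[y; COUNT(*)→f](S))) → 3
  T → 5
  ρ[f/d](T) → 5
  π[f](ρ[f/d](T)) → 5
  (π[f](σ[f<=6](γ[y; COUNT(*)→f](S))) − π[f](ρ[f/d](T))) → 3

== RESULT ==
f
1
1
1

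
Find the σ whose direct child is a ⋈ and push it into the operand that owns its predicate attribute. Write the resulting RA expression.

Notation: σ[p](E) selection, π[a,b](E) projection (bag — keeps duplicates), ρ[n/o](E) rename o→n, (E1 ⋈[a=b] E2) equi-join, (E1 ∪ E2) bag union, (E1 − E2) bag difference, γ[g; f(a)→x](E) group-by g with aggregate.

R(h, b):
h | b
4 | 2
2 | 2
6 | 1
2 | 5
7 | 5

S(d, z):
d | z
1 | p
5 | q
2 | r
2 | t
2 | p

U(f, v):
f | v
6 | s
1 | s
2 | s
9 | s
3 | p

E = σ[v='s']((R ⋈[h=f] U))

σ filters on v, owned by the right side.
E' = (R ⋈[h=f] σ[v='s'](U))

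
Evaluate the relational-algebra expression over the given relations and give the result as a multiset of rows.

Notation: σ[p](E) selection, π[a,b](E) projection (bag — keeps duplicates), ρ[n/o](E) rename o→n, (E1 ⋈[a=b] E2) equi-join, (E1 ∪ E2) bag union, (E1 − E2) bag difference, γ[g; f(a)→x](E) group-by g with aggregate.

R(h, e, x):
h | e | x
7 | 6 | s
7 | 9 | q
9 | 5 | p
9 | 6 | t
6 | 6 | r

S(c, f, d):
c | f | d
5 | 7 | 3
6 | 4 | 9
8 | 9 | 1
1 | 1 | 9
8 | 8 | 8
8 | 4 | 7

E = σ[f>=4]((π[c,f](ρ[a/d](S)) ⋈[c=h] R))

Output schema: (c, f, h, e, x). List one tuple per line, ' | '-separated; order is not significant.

Per-node cardinality:
  S → 6
  ρ[a/d](S) → 6
  π[c,f](ρ[a/d](S)) → 6
  R → 5
  (π[c,f](ρ[a/d](S)) ⋈[c=h] R) → 1
  σ[f>=4]((π[c,f](ρ[a/d](S)) ⋈[c=h] R)) → 1

== RESULT ==
c | f | h | e | x
6 | 4 | 6 | 6 | r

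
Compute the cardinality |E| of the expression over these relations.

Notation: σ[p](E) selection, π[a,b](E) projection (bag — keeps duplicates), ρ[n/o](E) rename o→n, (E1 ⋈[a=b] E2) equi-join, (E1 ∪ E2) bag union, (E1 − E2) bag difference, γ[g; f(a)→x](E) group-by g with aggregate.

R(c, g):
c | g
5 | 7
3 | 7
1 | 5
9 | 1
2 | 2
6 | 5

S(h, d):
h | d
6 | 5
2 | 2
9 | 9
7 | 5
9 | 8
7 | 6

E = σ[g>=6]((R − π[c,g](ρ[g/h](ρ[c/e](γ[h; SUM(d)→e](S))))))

Per-node cardinality:
  R → 6
  S → 6
  γ[h; SUM(d)→e](S) → 4
  ρ[c/e](γ[h; SUM(d)→e](S)) → 4
  ρ[g/h](ρ[c/e](γ[h; SUM(d)→e](S))) → 4
  π[c,g](ρ[g/h](ρ[c/e](γ[h; SUM(d)→e](S)))) → 4
  (R − π[c,g](ρ[g/h](ρ[c/e](γ[h; SUM(d)→e](S))))) → 5
  σ[g>=6]((R − π[c,g](ρ[g/h](ρ[c/e](γ[h; SUM(d)→e](S)))))) → 2

|E| = 2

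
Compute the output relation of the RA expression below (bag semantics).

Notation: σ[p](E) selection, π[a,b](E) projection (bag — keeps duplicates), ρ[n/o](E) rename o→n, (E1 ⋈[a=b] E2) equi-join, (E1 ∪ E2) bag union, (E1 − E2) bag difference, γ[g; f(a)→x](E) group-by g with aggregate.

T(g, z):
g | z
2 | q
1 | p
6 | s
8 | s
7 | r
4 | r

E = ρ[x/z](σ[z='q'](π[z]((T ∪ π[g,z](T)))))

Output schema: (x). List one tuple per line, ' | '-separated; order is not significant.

Row counts bottom-up:
  T → 6
  T → 6
  π[g,z](T) → 6
  (T ∪ π[g,z](T)) → 12
  π[z]((T ∪ π[g,z](T))) → 12
  σ[z='q'](π[z]((T ∪ π[g,z](T)))) → 2
  ρ[x/z](σ[z='q'](π[z]((T ∪ π[g,z](T))))) → 2

== RESULT ==
x
q
q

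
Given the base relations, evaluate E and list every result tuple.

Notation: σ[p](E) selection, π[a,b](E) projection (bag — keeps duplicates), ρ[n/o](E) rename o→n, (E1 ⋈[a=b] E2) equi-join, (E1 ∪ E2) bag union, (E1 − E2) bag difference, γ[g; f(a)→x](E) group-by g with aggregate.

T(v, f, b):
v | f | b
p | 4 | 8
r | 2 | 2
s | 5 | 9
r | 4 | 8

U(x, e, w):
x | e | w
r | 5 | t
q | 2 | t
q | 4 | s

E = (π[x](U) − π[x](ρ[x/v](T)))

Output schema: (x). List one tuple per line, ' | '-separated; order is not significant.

Stepwise |·|:
  U → 3
  π[x](U) → 3
  T → 4
  ρ[x/v](T) → 4
  π[x](ρ[x/v](T)) → 4
  (π[x](U) − π[x](ρ[x/v](T))) → 2

== RESULT ==
x
q
q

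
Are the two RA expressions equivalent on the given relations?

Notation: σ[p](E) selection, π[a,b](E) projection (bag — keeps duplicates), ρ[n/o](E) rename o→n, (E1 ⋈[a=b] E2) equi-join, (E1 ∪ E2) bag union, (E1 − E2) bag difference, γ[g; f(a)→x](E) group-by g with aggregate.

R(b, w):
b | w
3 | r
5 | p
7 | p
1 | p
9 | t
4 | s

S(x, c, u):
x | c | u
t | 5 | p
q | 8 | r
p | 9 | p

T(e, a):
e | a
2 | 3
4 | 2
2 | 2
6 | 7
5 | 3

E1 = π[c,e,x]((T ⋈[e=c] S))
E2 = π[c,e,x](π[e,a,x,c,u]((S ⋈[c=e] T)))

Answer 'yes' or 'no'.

E1 per-node cardinality:
  T → 5
  S → 3
  (T ⋈[e=c] S) → 1
  π[c,e,x]((T ⋈[e=c] S)) → 1
E2 per-node cardinality:
  S → 3
  T → 5
  (S ⋈[c=e] T) → 1
  π[e,a,x,c,u]((S ⋈[c=e] T)) → 1
  π[c,e,x](π[e,a,x,c,u]((S ⋈[c=e] T))) → 1

E1 and E2 produce the same multiset:
c | e | x
5 | 5 | t

yes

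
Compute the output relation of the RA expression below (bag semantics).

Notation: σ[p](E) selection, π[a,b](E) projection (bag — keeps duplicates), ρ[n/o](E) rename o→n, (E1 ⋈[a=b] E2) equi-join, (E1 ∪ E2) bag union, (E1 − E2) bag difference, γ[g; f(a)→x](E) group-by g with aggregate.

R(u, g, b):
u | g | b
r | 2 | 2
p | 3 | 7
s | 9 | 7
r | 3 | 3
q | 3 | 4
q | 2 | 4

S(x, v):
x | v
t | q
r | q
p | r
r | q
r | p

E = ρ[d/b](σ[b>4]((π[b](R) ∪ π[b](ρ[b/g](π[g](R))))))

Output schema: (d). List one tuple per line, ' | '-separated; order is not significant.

Per-node cardinality:
  R → 6
  π[b](R) → 6
  R → 6
  π[g](R) → 6
  ρ[b/g](π[g](R)) → 6
  π[b](ρ[b/g](π[g](R))) → 6
  (π[b](R) ∪ π[b](ρ[b/g](π[g](R)))) → 12
  σ[b>4]((π[b](R) ∪ π[b](ρ[b/g](π[g](R))))) → 3
  ρ[d/b](σ[b>4]((π[b](R) ∪ π[b](ρ[b/g](π[g](R)))))) → 3

== RESULT ==
d
7
7
9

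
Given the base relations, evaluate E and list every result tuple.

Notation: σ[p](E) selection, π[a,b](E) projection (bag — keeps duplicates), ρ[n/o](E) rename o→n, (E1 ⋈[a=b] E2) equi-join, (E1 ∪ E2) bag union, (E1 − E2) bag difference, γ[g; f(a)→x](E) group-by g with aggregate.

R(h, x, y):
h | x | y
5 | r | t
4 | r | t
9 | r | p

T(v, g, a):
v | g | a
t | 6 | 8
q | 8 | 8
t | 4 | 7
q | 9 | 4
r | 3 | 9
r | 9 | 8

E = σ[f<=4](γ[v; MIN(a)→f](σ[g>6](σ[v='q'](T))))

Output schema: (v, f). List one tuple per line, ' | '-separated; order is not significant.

Per-node cardinality:
  T → 6
  σ[v='q'](T) → 2
  σ[g>6](σ[v='q'](T)) → 2
  γ[v; MIN(a)→f](σ[g>6](σ[v='q'](T))) → 1
  σ[f<=4](γ[v; MIN(a)→f](σ[g>6](σ[v='q'](T)))) → 1

== RESULT ==
v | f
q | 4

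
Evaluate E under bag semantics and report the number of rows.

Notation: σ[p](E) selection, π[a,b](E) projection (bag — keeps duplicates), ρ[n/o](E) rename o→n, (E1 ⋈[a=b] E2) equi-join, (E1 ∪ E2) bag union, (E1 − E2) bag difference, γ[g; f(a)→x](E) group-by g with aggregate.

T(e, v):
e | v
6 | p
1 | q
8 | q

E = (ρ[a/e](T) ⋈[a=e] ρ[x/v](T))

Stepwise |·|:
  T → 3
  ρ[a/e](T) → 3
  T → 3
  ρ[x/v](T) → 3
  (ρ[a/e](T) ⋈[a=e] ρ[x/v](T)) → 3

|E| = 3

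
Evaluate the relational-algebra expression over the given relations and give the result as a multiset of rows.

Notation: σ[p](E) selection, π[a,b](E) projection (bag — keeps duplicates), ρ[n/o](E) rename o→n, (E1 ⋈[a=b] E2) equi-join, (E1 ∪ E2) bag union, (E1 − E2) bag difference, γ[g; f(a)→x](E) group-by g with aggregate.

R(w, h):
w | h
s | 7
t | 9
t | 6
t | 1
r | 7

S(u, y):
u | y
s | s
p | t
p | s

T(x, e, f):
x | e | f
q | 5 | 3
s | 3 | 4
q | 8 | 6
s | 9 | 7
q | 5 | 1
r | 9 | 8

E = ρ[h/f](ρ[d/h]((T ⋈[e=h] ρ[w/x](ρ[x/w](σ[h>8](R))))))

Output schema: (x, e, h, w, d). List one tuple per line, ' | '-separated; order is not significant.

Row counts bottom-up:
  T → 6
  R → 5
  σ[h>8](R) → 1
  ρ[x/w](σ[h>8](R)) → 1
  ρ[w/x](ρ[x/w](σ[h>8](R))) → 1
  (T ⋈[e=h] ρ[w/x](ρ[x/w](σ[h>8](R)))) → 2
  ρ[d/h]((T ⋈[e=h] ρ[w/x](ρ[x/w](σ[h>8](R))))) → 2
  ρ[h/f](ρ[d/h]((T ⋈[e=h] ρ[w/x](ρ[x/w](σ[h>8](R)))))) → 2

== RESULT ==
x | e | h | w | d
r | 9 | 8 | t | 9
s | 9 | 7 | t | 9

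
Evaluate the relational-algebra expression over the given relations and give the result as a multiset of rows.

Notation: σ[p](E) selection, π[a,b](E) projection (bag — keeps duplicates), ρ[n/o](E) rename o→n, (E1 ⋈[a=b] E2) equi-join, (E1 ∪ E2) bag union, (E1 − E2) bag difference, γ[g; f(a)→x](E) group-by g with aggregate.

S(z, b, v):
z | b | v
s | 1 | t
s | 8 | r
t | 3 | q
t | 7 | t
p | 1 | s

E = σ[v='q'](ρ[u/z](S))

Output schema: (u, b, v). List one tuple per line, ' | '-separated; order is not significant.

Per-node cardinality:
  S → 5
  ρ[u/z](S) → 5
  σ[v='q'](ρ[u/z](S)) → 1

== RESULT ==
u | b | v
t | 3 | q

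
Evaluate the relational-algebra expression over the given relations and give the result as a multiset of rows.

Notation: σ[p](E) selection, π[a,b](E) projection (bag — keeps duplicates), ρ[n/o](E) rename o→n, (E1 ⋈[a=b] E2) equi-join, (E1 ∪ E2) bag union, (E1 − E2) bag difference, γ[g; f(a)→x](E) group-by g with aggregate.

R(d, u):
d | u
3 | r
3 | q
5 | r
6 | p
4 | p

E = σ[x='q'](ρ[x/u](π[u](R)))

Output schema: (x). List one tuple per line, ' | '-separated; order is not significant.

Stepwise |·|:
  R → 5
  π[u](R) → 5
  ρ[x/u](π[u](R)) → 5
  σ[x='q'](ρ[x/u](π[u](R))) → 1

== RESULT ==
x
q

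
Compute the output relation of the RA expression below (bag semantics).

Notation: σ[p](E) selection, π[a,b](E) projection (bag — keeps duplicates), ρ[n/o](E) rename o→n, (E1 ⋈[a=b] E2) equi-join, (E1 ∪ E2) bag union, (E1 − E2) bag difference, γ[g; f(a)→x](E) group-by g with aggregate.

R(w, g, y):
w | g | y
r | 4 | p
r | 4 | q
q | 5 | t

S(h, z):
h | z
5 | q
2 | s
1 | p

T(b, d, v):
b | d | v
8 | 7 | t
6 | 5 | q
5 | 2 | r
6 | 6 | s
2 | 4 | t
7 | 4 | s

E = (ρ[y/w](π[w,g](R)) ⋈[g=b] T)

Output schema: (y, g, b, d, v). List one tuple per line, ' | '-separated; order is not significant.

Stepwise |·|:
  R → 3
  π[w,g](R) → 3
  ρ[y/w](π[w,g](R)) → 3
  T → 6
  (ρ[y/w](π[w,g](R)) ⋈[g=b] T) → 1

== RESULT ==
y | g | b | d | v
q | 5 | 5 | 2 | r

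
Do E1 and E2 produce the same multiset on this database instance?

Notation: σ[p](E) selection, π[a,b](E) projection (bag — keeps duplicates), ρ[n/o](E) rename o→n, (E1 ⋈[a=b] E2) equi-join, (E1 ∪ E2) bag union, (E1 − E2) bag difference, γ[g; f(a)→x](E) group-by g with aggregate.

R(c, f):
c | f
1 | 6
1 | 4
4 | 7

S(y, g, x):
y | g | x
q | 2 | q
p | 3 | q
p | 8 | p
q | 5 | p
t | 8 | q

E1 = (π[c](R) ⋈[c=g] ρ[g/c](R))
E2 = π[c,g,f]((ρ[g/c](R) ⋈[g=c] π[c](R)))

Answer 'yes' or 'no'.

E1 row counts bottom-up:
  R → 3
  π[c](R) → 3
  R → 3
  ρ[g/c](R) → 3
  (π[c](R) ⋈[c=g] ρ[g/c](R)) → 5
E2 row counts bottom-up:
  R → 3
  ρ[g/c](R) → 3
  R → 3
  π[c](R) → 3
  (ρ[g/c](R) ⋈[g=c] π[c](R)) → 5
  π[c,g,f]((ρ[g/c](R) ⋈[g=c] π[c](R))) → 5

E1 and E2 produce the same multiset:
c | g | f
1 | 1 | 4
1 | 1 | 4
1 | 1 | 6
1 | 1 | 6
4 | 4 | 7

yes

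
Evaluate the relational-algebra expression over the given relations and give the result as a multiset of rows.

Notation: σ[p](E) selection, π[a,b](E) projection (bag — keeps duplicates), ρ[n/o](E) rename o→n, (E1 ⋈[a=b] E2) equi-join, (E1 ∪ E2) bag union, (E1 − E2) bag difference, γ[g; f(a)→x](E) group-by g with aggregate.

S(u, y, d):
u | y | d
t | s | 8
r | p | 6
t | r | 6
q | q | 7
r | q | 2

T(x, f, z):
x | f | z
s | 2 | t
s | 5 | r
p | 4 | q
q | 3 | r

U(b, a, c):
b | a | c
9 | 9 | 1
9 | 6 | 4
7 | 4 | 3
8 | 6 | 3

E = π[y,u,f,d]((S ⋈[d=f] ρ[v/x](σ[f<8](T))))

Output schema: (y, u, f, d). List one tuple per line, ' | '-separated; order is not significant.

Per-node cardinality:
  S → 5
  T → 4
  σ[f<8](T) → 4
  ρ[v/x](σ[f<8](T)) → 4
  (S ⋈[d=f] ρ[v/x](σ[f<8](T))) → 1
  π[y,u,f,d]((S ⋈[d=f] ρ[v/x](σ[f<8](T)))) → 1

== RESULT ==
y | u | f | d
q | r | 2 | 2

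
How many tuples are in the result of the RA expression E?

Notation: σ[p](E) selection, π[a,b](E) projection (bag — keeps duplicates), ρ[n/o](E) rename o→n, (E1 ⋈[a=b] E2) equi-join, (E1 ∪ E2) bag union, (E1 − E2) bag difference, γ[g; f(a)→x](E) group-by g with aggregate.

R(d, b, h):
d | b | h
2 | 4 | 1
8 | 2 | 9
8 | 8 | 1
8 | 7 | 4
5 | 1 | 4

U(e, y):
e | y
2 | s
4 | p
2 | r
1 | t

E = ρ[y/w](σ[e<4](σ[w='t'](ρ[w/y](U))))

Row counts bottom-up:
  U → 4
  ρ[w/y](U) → 4
  σ[w='t'](ρ[w/y](U)) → 1
  σ[e<4](σ[w='t'](ρ[w/y](U))) → 1
  ρ[y/w](σ[e<4](σ[w='t'](ρ[w/y](U)))) → 1

|E| = 1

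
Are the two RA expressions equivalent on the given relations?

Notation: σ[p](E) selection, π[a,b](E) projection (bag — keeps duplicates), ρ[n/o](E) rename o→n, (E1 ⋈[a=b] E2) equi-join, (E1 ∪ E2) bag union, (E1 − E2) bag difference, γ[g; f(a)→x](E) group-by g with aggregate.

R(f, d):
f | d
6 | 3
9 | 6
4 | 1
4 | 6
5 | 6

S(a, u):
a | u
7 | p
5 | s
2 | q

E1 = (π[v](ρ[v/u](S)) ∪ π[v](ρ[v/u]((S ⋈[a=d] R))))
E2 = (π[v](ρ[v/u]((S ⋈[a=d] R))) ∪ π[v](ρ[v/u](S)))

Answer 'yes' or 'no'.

E1 stepwise |·|:
  S → 3
  ρ[v/u](S) → 3
  π[v](ρ[v/u](S)) → 3
  S → 3
  R → 5
  (S ⋈[a=d] R) → 0
  ρ[v/u]((S ⋈[a=d] R)) → 0
  π[v](ρ[v/u]((S ⋈[a=d] R))) → 0
  (π[v](ρ[v/u](S)) ∪ π[v](ρ[v/u]((S ⋈[a=d] R)))) → 3
E2 stepwise |·|:
  S → 3
  R → 5
  (S ⋈[a=d] R) → 0
  ρ[v/u]((S ⋈[a=d] R)) → 0
  π[v](ρ[v/u]((S ⋈[a=d] R))) → 0
  S → 3
  ρ[v/u](S) → 3
  π[v](ρ[v/u](S)) → 3
  (π[v](ρ[v/u]((S ⋈[a=d] R))) ∪ π[v](ρ[v/u](S))) → 3

E1 and E2 produce the same multiset:
v
p
q
s

yes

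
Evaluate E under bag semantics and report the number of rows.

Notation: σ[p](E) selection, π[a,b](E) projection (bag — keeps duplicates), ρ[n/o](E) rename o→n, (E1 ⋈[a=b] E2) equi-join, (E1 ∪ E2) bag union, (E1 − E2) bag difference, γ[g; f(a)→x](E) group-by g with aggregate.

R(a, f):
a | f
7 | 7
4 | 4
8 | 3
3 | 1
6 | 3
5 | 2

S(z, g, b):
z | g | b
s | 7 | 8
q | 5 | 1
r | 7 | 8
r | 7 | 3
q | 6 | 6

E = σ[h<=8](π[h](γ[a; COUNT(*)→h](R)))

Per-node cardinality:
  R → 6
  γ[a; COUNT(*)→h](R) → 6
  π[h](γ[a; COUNT(*)→h](R)) → 6
  σ[h<=8](π[h](γ[a; COUNT(*)→h](R))) → 6

|E| = 6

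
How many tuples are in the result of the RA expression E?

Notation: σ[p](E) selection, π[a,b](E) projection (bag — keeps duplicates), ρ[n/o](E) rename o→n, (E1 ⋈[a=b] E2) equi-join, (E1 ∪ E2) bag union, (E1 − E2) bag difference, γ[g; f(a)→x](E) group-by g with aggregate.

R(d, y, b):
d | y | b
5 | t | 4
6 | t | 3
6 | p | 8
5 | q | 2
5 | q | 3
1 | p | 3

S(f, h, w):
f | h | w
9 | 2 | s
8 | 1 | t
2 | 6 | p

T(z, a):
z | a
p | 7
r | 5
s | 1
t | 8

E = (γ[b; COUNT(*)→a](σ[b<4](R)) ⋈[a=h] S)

Row counts bottom-up:
  R → 6
  σ[b<4](R) → 4
  γ[b; COUNT(*)→a](σ[b<4](R)) → 2
  S → 3
  (γ[b; COUNT(*)→a](σ[b<4](R)) ⋈[a=h] S) → 1

|E| = 1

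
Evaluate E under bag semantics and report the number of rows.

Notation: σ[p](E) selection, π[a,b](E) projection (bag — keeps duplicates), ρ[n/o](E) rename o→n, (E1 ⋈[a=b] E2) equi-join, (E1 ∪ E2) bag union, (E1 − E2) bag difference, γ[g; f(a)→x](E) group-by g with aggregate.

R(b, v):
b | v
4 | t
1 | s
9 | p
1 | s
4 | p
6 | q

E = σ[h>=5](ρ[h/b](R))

Stepwise |·|:
  R → 6
  ρ[h/b](R) → 6
  σ[h>=5](ρ[h/b](R)) → 2

|E| = 2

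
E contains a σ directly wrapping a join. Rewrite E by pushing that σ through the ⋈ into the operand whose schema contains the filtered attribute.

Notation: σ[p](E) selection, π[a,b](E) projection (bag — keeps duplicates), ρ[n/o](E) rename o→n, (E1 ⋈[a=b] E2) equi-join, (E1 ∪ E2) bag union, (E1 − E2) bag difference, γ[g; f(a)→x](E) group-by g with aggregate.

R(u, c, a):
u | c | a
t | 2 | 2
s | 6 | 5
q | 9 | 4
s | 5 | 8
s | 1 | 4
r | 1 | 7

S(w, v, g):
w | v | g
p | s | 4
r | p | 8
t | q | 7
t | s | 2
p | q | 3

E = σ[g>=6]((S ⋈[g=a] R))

σ filters on g, owned by the left side.
E' = (σ[g>=6](S) ⋈[g=a] R)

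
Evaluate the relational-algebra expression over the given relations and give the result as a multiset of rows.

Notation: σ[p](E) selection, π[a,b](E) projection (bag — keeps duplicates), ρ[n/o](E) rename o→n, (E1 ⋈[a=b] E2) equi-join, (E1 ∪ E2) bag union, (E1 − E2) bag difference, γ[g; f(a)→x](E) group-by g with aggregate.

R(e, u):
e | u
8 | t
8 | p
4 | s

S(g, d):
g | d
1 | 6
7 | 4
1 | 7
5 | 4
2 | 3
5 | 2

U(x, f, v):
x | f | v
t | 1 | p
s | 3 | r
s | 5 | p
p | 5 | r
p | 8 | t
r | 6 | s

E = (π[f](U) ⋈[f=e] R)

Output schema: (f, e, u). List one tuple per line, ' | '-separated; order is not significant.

Row counts bottom-up:
  U → 6
  π[f](U) → 6
  R → 3
  (π[f](U) ⋈[f=e] R) → 2

== RESULT ==
f | e | u
8 | 8 | p
8 | 8 | t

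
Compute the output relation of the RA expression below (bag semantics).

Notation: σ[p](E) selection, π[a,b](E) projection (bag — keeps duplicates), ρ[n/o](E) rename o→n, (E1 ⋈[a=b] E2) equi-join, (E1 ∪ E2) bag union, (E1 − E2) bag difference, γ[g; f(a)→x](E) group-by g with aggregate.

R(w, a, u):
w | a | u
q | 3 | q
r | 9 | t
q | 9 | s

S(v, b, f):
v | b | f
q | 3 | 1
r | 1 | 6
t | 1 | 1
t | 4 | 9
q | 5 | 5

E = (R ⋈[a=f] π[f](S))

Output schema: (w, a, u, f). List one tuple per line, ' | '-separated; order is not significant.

Row counts bottom-up:
  R → 3
  S → 5
  π[f](S) → 5
  (R ⋈[a=f] π[f](S)) → 2

== RESULT ==
w | a | u | f
q | 9 | s | 9
r | 9 | t | 9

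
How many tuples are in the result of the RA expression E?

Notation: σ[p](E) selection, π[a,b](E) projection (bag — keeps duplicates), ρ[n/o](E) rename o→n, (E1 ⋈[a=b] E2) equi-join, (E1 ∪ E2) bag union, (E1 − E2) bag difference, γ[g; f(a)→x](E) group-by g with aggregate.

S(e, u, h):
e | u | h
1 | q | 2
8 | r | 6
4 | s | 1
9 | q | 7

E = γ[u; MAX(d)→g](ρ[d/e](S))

Stepwise |·|:
  S → 4
  ρ[d/e](S) → 4
  γ[u; MAX(d)→g](ρ[d/e](S)) → 3

|E| = 3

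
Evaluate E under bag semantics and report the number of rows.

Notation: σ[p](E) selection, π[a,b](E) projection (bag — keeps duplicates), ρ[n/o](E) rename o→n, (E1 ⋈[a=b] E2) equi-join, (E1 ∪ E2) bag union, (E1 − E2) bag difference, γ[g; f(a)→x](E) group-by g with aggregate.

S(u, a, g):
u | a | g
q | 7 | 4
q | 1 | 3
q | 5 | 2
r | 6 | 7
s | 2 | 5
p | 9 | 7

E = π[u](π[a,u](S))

Stepwise |·|:
  S → 6
  π[a,u](S) → 6
  π[u](π[a,u](S)) → 6

|E| = 6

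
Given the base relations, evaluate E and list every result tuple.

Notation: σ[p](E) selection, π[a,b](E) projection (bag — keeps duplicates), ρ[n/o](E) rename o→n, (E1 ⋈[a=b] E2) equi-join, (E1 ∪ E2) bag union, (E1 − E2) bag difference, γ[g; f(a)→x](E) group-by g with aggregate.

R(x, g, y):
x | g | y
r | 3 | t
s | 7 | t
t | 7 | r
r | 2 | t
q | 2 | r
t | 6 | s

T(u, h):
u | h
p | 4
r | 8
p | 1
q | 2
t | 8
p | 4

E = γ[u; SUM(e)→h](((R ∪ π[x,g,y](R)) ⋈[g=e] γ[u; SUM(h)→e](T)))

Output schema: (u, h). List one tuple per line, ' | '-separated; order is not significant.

Stepwise |·|:
  R → 6
  R → 6
  π[x,g,y](R) → 6
  (R ∪ π[x,g,y](R)) → 12
  T → 6
  γ[u; SUM(h)→e](T) → 4
  ((R ∪ π[x,g,y](R)) ⋈[g=e] γ[u; SUM(h)→e](T)) → 4
  γ[u; SUM(e)→h](((R ∪ π[x,g,y](R)) ⋈[g=e] γ[u; SUM(h)→e](T))) → 1

== RESULT ==
u | h
q | 8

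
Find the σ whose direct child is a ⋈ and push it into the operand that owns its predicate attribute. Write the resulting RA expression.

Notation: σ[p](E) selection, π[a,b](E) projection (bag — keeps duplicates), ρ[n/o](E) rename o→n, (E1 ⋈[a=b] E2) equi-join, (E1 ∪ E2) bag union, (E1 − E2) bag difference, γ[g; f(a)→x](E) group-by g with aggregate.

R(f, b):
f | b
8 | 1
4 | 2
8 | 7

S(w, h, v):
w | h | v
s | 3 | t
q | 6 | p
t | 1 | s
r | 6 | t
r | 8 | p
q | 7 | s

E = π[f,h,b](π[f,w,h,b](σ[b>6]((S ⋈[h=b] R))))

σ filters on b, owned by the right side.
E' = π[f,h,b](π[f,w,h,b]((S ⋈[h=b] σ[b>6](R))))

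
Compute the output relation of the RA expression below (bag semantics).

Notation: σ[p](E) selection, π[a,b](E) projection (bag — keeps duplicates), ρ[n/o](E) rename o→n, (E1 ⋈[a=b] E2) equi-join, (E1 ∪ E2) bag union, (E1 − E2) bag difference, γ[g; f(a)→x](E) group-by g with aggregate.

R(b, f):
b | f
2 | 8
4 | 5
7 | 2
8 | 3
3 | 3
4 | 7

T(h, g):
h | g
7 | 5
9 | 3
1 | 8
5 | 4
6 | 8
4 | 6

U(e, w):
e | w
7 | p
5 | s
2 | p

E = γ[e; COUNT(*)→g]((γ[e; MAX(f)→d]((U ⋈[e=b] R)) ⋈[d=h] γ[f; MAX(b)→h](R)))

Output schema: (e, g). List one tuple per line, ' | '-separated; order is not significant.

Row counts bottom-up:
  U → 3
  R → 6
  (U ⋈[e=b] R) → 2
  γ[e; MAX(f)→d]((U ⋈[e=b] R)) → 2
  R → 6
  γ[f; MAX(b)→h](R) → 5
  (γ[e; MAX(f)→d]((U ⋈[e=b] R)) ⋈[d=h] γ[f; MAX(b)→h](R)) → 2
  γ[e; COUNT(*)→g]((γ[e; MAX(f)→d]((U ⋈[e=b] R)) ⋈[d=h] γ[f; MAX(b)→h](R))) → 2

== RESULT ==
e | g
2 | 1
7 | 1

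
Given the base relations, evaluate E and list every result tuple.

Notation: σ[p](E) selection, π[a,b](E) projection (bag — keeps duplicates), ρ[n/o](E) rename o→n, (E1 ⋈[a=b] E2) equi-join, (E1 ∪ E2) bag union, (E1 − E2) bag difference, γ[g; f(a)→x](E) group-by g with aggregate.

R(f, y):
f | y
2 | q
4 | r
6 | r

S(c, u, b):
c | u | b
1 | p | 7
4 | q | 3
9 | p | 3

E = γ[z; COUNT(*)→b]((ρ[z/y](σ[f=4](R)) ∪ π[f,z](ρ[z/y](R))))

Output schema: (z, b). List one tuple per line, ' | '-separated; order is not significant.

Per-node cardinality:
  R → 3
  σ[f=4](R) → 1
  ρ[z/y](σ[f=4](R)) → 1
  R → 3
  ρ[z/y](R) → 3
  π[f,z](ρ[z/y](R)) → 3
  (ρ[z/y](σ[f=4](R)) ∪ π[f,z](ρ[z/y](R))) → 4
  γ[z; COUNT(*)→b]((ρ[z/y](σ[f=4](R)) ∪ π[f,z](ρ[z/y](R)))) → 2

== RESULT ==
z | b
q | 1
r | 3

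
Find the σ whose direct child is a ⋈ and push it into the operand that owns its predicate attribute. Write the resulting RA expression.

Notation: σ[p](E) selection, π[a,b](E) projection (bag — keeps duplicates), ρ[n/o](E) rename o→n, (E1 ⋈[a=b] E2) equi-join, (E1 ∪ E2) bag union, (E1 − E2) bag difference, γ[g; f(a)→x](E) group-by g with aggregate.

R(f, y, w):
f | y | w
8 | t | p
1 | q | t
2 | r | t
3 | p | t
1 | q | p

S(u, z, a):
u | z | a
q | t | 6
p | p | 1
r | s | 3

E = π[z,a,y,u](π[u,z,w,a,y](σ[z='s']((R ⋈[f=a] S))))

σ filters on z, owned by the right side.
E' = π[z,a,y,u](π[u,z,w,a,y]((R ⋈[f=a] σ[z='s'](S))))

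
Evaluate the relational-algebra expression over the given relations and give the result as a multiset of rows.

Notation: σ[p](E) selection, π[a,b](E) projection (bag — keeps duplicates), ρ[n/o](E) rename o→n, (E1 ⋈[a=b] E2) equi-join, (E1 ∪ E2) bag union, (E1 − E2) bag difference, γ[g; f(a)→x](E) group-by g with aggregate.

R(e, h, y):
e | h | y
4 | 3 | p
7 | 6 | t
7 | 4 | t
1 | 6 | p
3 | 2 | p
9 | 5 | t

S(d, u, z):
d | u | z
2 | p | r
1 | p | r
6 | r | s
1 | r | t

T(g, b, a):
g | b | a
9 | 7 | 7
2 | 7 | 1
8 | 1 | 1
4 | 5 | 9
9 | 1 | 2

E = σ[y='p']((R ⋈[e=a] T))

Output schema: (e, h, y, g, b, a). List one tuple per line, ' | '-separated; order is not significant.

Stepwise |·|:
  R → 6
  T → 5
  (R ⋈[e=a] T) → 5
  σ[y='p']((R ⋈[e=a] T)) → 2

== RESULT ==
e | h | y | g | b | a
1 | 6 | p | 2 | 7 | 1
1 | 6 | p | 8 | 1 | 1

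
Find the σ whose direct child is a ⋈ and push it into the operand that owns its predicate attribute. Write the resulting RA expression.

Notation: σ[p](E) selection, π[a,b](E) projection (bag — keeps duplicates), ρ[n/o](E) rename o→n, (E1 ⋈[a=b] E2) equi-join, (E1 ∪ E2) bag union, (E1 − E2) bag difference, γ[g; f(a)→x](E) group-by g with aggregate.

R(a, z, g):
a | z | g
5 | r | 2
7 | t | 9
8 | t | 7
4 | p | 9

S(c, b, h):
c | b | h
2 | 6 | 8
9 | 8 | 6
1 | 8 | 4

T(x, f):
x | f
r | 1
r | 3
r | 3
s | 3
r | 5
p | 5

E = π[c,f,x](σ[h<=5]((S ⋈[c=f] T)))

σ filters on h, owned by the left side.
E' = π[c,f,x]((σ[h<=5](S) ⋈[c=f] T))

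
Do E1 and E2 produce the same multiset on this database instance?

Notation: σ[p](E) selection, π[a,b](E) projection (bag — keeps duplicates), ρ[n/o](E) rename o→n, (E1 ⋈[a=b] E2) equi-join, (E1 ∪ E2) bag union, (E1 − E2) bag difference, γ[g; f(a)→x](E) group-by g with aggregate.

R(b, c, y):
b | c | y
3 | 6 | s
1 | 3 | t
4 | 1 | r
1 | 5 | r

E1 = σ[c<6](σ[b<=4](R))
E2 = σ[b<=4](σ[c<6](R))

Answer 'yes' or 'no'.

E1 per-node cardinality:
  R → 4
  σ[b<=4](R) → 4
  σ[c<6](σ[b<=4](R)) → 3
E2 per-node cardinality:
  R → 4
  σ[c<6](R) → 3
  σ[b<=4](σ[c<6](R)) → 3

E1 and E2 produce the same multiset:
b | c | y
1 | 3 | t
1 | 5 | r
4 | 1 | r

yes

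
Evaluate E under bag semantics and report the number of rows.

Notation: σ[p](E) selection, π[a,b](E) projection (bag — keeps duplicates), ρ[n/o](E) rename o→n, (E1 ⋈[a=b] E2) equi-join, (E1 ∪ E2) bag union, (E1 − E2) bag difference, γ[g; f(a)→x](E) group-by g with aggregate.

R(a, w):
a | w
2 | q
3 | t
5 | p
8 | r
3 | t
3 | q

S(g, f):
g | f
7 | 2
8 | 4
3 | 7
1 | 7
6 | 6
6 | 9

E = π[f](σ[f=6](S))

Per-node cardinality:
  S → 6
  σ[f=6](S) → 1
  π[f](σ[f=6](S)) → 1

|E| = 1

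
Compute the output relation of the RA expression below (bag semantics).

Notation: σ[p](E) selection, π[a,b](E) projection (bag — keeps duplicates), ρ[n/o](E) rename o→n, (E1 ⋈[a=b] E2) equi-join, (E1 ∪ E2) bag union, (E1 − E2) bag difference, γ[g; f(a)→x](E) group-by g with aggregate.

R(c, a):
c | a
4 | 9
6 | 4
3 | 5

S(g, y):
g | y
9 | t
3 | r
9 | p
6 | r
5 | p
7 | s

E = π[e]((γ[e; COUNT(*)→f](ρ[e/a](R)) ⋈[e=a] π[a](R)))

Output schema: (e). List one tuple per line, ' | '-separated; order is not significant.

Subexpression sizes:
  R → 3
  ρ[e/a](R) → 3
  γ[e; COUNT(*)→f](ρ[e/a](R)) → 3
  R → 3
  π[a](R) → 3
  (γ[e; COUNT(*)→f](ρ[e/a](R)) ⋈[e=a] π[a](R)) → 3
  π[e]((γ[e; COUNT(*)→f](ρ[e/a](R)) ⋈[e=a] π[a](R))) → 3

== RESULT ==
e
4
5
9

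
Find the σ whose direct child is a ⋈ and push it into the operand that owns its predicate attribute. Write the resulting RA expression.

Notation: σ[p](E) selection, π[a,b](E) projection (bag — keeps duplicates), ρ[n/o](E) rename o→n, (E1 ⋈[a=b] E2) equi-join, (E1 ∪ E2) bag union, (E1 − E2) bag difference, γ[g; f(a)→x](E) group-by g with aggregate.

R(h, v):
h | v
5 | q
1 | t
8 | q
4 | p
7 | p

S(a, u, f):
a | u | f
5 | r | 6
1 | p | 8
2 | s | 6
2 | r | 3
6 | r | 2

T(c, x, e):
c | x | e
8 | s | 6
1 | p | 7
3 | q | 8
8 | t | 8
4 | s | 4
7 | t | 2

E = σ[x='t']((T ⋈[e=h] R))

σ filters on x, owned by the left side.
E' = (σ[x='t'](T) ⋈[e=h] R)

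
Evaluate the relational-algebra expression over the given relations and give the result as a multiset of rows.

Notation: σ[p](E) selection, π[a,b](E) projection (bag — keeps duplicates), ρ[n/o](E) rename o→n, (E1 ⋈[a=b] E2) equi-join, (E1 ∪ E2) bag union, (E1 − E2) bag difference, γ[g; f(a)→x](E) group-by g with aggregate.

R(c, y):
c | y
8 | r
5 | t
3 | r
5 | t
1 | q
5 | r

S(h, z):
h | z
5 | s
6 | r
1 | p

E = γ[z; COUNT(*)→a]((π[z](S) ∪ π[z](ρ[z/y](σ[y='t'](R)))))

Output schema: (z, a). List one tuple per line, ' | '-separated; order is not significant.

Per-node cardinality:
  S → 3
  π[z](S) → 3
  R → 6
  σ[y='t'](R) → 2
  ρ[z/y](σ[y='t'](R)) → 2
  π[z](ρ[z/y](σ[y='t'](R))) → 2
  (π[z](S) ∪ π[z](ρ[z/y](σ[y='t'](R)))) → 5
  γ[z; COUNT(*)→a]((π[z](S) ∪ π[z](ρ[z/y](σ[y='t'](R))))) → 4

== RESULT ==
z | a
p | 1
r | 1
s | 1
t | 2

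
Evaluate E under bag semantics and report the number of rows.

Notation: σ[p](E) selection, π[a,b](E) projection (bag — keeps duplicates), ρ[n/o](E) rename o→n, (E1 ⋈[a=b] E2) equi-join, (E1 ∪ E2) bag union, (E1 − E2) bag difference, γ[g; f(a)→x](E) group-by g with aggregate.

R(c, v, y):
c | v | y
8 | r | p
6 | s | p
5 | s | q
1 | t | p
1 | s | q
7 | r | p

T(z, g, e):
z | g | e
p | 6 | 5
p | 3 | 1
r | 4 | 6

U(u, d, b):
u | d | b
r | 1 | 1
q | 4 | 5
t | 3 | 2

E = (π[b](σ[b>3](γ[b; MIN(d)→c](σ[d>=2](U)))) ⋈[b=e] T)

Row counts bottom-up:
  U → 3
  σ[d>=2](U) → 2
  γ[b; MIN(d)→c](σ[d>=2](U)) → 2
  σ[b>3](γ[b; MIN(d)→c](σ[d>=2](U))) → 1
  π[b](σ[b>3](γ[b; MIN(d)→c](σ[d>=2](U)))) → 1
  T → 3
  (π[b](σ[b>3](γ[b; MIN(d)→c](σ[d>=2](U)))) ⋈[b=e] T) → 1

|E| = 1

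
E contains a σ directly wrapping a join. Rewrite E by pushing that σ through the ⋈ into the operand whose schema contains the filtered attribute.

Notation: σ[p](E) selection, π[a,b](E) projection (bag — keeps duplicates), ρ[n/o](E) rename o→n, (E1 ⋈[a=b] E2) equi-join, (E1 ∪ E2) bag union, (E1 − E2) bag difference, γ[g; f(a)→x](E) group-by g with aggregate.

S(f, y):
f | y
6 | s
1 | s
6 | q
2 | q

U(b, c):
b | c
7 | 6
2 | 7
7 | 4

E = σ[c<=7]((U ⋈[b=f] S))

σ filters on c, owned by the left side.
E' = (σ[c<=7](U) ⋈[b=f] S)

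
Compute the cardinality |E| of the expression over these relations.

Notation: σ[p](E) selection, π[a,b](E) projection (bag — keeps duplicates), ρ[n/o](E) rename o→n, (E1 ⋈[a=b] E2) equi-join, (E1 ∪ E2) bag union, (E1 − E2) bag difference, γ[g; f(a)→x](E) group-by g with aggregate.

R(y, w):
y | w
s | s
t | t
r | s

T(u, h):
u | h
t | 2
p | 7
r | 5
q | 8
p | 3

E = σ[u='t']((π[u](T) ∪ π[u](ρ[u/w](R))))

Row counts bottom-up:
  T → 5
  π[u](T) → 5
  R → 3
  ρ[u/w](R) → 3
  π[u](ρ[u/w](R)) → 3
  (π[u](T) ∪ π[u](ρ[u/w](R))) → 8
  σ[u='t']((π[u](T) ∪ π[u](ρ[u/w](R)))) → 2

|E| = 2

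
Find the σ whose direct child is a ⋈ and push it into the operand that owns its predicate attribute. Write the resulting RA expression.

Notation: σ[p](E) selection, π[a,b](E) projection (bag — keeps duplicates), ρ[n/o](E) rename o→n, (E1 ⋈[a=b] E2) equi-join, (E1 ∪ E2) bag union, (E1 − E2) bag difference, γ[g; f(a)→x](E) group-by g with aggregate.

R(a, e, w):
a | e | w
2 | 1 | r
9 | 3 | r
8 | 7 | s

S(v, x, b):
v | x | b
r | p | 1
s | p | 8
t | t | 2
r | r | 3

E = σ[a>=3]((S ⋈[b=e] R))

σ filters on a, owned by the right side.
E' = (S ⋈[b=e] σ[a>=3](R))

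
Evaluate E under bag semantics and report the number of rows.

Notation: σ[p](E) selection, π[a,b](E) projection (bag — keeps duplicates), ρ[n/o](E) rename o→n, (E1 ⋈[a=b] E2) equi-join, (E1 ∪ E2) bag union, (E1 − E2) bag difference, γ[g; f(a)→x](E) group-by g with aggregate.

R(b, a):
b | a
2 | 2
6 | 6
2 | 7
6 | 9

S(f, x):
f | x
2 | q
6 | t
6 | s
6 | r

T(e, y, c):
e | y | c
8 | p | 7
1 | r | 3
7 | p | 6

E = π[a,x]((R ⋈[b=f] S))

Subexpression sizes:
  R → 4
  S → 4
  (R ⋈[b=f] S) → 8
  π[a,x]((R ⋈[b=f] S)) → 8

|E| = 8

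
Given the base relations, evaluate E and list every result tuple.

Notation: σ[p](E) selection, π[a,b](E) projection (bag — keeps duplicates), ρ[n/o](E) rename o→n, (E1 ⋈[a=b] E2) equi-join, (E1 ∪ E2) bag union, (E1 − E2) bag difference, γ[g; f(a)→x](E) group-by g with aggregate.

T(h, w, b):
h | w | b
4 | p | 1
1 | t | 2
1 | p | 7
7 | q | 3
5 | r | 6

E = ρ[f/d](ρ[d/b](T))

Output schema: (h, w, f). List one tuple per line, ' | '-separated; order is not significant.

Row counts bottom-up:
  T → 5
  ρ[d/b](T) → 5
  ρ[f/d](ρ[d/b](T)) → 5

== RESULT ==
h | w | f
1 | p | 7
1 | t | 2
4 | p | 1
5 | r | 6
7 | q | 3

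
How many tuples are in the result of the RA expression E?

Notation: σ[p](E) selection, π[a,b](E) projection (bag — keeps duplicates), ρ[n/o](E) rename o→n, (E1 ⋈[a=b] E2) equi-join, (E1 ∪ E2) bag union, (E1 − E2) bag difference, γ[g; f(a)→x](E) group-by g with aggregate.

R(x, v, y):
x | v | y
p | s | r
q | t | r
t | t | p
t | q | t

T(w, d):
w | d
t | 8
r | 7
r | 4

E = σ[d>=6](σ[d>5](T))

Row counts bottom-up:
  T → 3
  σ[d>5](T) → 2
  σ[d>=6](σ[d>5](T)) → 2

|E| = 2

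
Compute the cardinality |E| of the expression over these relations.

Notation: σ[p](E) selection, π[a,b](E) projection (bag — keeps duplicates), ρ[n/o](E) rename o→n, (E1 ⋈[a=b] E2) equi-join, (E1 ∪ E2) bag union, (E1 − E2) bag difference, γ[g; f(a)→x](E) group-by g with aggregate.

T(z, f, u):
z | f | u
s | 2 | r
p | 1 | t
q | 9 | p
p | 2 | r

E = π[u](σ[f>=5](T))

Row counts bottom-up:
  T → 4
  σ[f>=5](T) → 1
  π[u](σ[f>=5](T)) → 1

|E| = 1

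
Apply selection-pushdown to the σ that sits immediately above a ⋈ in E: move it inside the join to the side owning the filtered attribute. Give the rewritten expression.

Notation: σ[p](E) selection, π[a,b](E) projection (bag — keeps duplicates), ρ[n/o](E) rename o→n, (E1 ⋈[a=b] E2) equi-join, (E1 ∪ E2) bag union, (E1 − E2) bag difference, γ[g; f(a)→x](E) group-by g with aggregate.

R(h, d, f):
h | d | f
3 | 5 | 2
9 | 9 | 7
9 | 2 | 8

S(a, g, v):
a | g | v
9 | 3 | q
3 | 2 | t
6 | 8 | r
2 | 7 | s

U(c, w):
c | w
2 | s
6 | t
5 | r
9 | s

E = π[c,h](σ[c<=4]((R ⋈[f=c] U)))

σ filters on c, owned by the right side.
E' = π[c,h]((R ⋈[f=c] σ[c<=4](U)))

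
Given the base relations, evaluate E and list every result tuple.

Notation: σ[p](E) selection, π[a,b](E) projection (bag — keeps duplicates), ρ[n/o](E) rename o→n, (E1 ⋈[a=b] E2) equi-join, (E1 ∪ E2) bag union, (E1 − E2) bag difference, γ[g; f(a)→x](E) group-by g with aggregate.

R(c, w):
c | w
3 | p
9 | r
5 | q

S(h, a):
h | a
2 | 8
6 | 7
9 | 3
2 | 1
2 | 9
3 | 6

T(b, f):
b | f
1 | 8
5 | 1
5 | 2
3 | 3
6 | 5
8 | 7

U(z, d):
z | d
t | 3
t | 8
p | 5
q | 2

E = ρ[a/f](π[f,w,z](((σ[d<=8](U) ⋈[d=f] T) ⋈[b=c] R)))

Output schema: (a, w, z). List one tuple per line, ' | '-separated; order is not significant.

Per-node cardinality:
  U → 4
  σ[d<=8](U) → 4
  T → 6
  (σ[d<=8](U) ⋈[d=f] T) → 4
  R → 3
  ((σ[d<=8](U) ⋈[d=f] T) ⋈[b=c] R) → 2
  π[f,w,z](((σ[d<=8](U) ⋈[d=f] T) ⋈[b=c] R)) → 2
  ρ[a/f](π[f,w,z](((σ[d<=8](U) ⋈[d=f] T) ⋈[b=c] R))) → 2

== RESULT ==
a | w | z
2 | q | q
3 | p | t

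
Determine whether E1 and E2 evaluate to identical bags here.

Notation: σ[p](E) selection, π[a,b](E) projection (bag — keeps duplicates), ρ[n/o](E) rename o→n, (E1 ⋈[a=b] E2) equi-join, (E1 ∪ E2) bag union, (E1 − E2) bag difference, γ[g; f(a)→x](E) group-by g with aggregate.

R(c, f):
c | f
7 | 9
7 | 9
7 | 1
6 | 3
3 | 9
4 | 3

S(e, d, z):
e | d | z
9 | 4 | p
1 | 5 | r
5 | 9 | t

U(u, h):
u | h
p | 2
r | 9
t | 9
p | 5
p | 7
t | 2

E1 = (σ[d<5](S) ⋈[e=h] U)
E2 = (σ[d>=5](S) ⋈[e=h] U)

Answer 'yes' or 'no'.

E1 stepwise |·|:
  S → 3
  σ[d<5](S) → 1
  U → 6
  (σ[d<5](S) ⋈[e=h] U) → 2
E2 stepwise |·|:
  S → 3
  σ[d>=5](S) → 2
  U → 6
  (σ[d>=5](S) ⋈[e=h] U) → 1

E1 result:
e | d | z | u | h
9 | 4 | p | r | 9
9 | 4 | p | t | 9
E2 result:
e | d | z | u | h
5 | 9 | t | p | 5
Witness: (9, 4, 'p', 't', 9) appears 1× in E1 but 0× in E2.

no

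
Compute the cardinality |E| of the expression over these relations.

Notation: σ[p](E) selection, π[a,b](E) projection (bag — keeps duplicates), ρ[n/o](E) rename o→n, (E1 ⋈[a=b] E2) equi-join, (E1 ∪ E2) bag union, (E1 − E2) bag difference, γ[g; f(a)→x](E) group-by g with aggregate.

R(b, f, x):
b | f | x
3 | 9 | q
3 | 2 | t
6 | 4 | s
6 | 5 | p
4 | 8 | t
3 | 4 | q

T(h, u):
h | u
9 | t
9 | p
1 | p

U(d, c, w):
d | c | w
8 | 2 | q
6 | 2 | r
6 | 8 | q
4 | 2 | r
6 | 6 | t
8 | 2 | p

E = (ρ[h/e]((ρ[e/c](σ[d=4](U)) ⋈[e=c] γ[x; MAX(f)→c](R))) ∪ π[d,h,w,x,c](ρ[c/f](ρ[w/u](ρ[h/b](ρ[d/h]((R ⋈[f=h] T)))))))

Per-node cardinality:
  U → 6
  σ[d=4](U) → 1
  ρ[e/c](σ[d=4](U)) → 1
  R → 6
  γ[x; MAX(f)→c](R) → 4
  (ρ[e/c](σ[d=4](U)) ⋈[e=c] γ[x; MAX(f)→c](R)) → 0
  ρ[h/e]((ρ[e/c](σ[d=4](U)) ⋈[e=c] γ[x; MAX(f)→c](R))) → 0
  R → 6
  T → 3
  (R ⋈[f=h] T) → 2
  ρ[d/h]((R ⋈[f=h] T)) → 2
  ρ[h/b](ρ[d/h]((R ⋈[f=h] T))) → 2
  ρ[w/u](ρ[h/b](ρ[d/h]((R ⋈[f=h] T)))) → 2
  ρ[c/f](ρ[w/u](ρ[h/b](ρ[d/h]((R ⋈[f=h] T))))) → 2
  π[d,h,w,x,c](ρ[c/f](ρ[w/u](ρ[h/b](ρ[d/h]((R ⋈[f=h] T)))))) → 2
  (ρ[h/e]((ρ[e/c](σ[d=4](U)) ⋈[e=c] γ[x; MAX(f)→c](R))) ∪ π[d,h,w,x,c](ρ[c/f](ρ[w/u](ρ[h/b](ρ[d/h]((R ⋈[f=h] T))))))) → 2

|E| = 2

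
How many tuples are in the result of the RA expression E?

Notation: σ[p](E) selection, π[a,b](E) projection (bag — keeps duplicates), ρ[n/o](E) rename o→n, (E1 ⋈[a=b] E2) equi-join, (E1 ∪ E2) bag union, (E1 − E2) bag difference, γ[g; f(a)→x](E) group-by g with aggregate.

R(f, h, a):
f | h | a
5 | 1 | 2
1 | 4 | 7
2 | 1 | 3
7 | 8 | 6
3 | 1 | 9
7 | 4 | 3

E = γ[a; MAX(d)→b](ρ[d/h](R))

Per-node cardinality:
  R → 6
  ρ[d/h](R) → 6
  γ[a; MAX(d)→b](ρ[d/h](R)) → 5

|E| = 5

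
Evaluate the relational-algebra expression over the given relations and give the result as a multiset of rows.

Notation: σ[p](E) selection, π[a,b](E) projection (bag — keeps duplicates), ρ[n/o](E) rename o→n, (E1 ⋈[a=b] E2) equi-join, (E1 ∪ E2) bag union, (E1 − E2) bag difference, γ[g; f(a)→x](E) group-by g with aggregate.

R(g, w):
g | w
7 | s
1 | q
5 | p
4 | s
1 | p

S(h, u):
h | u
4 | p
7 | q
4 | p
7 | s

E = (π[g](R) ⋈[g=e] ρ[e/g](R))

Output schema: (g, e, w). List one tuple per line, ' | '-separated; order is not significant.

Subexpression sizes:
  R → 5
  π[g](R) → 5
  R → 5
  ρ[e/g](R) → 5
  (π[g](R) ⋈[g=e] ρ[e/g](R)) → 7

== RESULT ==
g | e | w
1 | 1 | p
1 | 1 | p
1 | 1 | q
1 | 1 | q
4 | 4 | s
5 | 5 | p
7 | 7 | s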